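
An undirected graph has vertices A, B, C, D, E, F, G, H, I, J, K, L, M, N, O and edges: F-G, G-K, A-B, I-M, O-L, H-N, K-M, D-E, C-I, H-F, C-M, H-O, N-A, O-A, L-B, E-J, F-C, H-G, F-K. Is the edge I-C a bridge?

No

After removing I-C, the path I-M-C still connects them, so the edge is not a bridge.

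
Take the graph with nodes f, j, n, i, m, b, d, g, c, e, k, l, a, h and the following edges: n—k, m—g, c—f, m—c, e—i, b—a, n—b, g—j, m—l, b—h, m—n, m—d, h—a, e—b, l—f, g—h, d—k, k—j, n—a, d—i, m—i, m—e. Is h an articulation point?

No

Deleting h leaves 1 component (was 1) (its neighbors a, b, g remain connected to each other), so h is not a cut vertex.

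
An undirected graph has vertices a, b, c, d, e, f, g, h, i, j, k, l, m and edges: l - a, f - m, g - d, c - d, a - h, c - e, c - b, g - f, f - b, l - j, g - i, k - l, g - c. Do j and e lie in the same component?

No

The component containing j is {a, h, j, k, l}, and e is not in it.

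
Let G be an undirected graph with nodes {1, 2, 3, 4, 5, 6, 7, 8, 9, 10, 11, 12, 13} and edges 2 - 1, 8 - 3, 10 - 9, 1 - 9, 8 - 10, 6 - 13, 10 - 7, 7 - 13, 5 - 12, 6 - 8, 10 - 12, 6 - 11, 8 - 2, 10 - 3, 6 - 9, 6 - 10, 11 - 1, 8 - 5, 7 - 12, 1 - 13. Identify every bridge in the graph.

The edges on the cycle 6-11-1-2-8-6 are not bridges since each lies on that cycle.
Every edge lies on some cycle, so there are no bridges.

none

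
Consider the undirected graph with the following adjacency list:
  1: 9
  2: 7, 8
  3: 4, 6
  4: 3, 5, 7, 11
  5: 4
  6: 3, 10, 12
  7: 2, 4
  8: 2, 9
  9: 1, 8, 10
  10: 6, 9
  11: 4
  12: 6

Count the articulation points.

3

Removing 4 increases the component count from 1 to 3, so 4 is a cut vertex.
Removing 6 increases the component count from 1 to 2, so 6 is a cut vertex.
Removing 9 increases the component count from 1 to 2, so 9 is a cut vertex.
By contrast removing 3 leaves 1 component; it is not a cut vertex. No other vertex is a cut vertex either.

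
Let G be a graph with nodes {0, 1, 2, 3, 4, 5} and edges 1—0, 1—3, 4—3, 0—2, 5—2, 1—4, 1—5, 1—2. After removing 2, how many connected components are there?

1

With 2 gone, the remaining components are: {0, 1, 3, 4, 5}.
That is 1 component.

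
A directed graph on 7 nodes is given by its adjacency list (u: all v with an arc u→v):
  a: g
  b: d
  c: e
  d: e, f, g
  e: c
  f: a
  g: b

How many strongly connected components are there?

2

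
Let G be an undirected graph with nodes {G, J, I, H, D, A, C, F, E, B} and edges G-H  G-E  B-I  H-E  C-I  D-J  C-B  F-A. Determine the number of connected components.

Starting from A we can reach A, F. That is one component of size 2.
Starting from D we can reach D, J. That is one component of size 2.
Starting from E we can reach E, G, H. That is one component of size 3.
Starting from B we can reach B, C, I. That is one component of size 3.
Total: 4 components.

4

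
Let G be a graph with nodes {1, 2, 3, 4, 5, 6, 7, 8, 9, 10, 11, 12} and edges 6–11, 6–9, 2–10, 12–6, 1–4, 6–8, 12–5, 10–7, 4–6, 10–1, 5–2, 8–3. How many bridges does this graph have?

The edges on the cycle 12-5-2-10-1-4-6-12 are not bridges since each lies on that cycle.
But removing 8–3 disconnects 8 from 3; removing 6–9 disconnects 6 from 9; removing 7–10 disconnects 7 from 10; removing 8–6 disconnects 8 from 6 — these are bridges.
In total 5 edges are bridges.

5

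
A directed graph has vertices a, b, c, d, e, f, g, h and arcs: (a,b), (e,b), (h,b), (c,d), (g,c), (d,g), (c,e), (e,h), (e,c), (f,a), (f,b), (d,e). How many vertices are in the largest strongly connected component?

4

{c, d, e, g} are all mutually reachable — one SCC of size 4.
{a} is an SCC by itself.
{f} is an SCC by itself.
{h} is an SCC by itself.
{b} is an SCC by itself.
The largest has 4 vertices.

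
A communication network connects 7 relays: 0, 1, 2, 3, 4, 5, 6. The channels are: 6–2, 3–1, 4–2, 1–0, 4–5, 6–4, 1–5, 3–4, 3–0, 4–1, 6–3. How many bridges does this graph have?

0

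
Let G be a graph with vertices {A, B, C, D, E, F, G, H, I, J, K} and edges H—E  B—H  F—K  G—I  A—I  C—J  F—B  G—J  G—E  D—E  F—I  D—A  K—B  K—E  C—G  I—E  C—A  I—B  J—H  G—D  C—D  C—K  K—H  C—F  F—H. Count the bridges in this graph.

The edges on the cycle C-G-D-A-C are not bridges since each lies on that cycle.
Every edge lies on some cycle, so there are no bridges.

0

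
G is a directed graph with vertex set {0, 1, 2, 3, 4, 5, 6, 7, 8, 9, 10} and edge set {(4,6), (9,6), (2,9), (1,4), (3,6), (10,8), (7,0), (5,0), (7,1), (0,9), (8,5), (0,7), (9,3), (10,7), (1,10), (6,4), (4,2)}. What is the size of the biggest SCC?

{0, 1, 5, 7, 8, 10} are all mutually reachable — one SCC of size 6.
{2, 3, 4, 6, 9} are all mutually reachable — one SCC of size 5.
The largest has 6 vertices.

6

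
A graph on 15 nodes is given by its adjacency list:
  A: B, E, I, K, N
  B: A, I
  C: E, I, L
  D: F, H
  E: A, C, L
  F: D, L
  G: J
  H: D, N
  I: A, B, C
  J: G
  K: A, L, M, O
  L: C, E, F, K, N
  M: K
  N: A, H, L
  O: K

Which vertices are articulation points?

Removing K increases the component count from 2 to 4, so K is a cut vertex.
By contrast removing E leaves 2 components; it is not a cut vertex. No other vertex is a cut vertex either.

K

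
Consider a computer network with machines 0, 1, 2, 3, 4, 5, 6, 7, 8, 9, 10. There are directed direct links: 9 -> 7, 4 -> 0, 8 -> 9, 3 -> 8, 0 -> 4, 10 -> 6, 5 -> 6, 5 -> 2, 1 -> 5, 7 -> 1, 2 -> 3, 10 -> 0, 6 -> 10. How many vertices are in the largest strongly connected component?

7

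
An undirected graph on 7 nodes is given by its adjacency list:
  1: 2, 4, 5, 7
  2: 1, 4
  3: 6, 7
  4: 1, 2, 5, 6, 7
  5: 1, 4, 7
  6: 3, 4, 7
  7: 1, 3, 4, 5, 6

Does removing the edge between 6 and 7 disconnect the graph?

After removing 6-7, the path 6-4-7 still connects them, so the edge is not a bridge.

No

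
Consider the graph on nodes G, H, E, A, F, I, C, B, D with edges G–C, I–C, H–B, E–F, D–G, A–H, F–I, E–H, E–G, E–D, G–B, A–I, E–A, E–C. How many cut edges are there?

The edges on the cycle E-F-I-C-G-D-E are not bridges since each lies on that cycle.
Every edge lies on some cycle, so there are no bridges.

0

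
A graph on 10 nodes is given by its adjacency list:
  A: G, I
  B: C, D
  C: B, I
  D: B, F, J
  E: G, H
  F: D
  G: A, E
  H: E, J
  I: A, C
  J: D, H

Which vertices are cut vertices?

D

Removing D increases the component count from 1 to 2, so D is a cut vertex.
By contrast removing A leaves 1 component; it is not a cut vertex. No other vertex is a cut vertex either.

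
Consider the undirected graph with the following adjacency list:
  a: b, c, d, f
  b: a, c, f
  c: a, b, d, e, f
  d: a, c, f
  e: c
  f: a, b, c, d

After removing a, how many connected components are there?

With a gone, the remaining components are: {b, c, d, e, f}.
That is 1 component.

1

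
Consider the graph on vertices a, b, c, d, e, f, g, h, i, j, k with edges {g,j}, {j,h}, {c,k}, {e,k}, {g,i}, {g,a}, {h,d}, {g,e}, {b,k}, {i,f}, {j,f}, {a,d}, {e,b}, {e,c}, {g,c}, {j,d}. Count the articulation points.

Removing g increases the component count from 1 to 2, so g is a cut vertex.
By contrast removing f leaves 1 component; it is not a cut vertex. No other vertex is a cut vertex either.

1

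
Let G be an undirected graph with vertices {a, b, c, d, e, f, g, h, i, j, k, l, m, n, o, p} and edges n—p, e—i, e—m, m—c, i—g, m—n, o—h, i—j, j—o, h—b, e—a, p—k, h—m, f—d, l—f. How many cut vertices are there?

7

Removing e increases the component count from 2 to 3, so e is a cut vertex.
Removing f increases the component count from 2 to 3, so f is a cut vertex.
Removing h increases the component count from 2 to 3, so h is a cut vertex.
Likewise i, m, n, p are cut vertices.
By contrast removing j leaves 2 components; it is not a cut vertex. No other vertex is a cut vertex either.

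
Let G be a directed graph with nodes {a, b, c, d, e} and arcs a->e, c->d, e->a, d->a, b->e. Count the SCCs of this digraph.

{a, e} are all mutually reachable — one SCC of size 2.
{b} is an SCC by itself.
{c} is an SCC by itself.
{d} is an SCC by itself.
That gives 4 strongly connected components.

4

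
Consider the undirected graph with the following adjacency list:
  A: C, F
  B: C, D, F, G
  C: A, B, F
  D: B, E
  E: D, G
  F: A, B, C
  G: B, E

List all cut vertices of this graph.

Removing B increases the component count from 1 to 2, so B is a cut vertex.
By contrast removing F leaves 1 component; it is not a cut vertex. No other vertex is a cut vertex either.

B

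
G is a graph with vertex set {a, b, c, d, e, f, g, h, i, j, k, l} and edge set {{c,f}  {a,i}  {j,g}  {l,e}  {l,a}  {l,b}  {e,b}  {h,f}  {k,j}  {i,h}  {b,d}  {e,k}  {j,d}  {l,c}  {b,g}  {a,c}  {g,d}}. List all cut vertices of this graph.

l

Removing l increases the component count from 1 to 2, so l is a cut vertex.
By contrast removing d leaves 1 component; it is not a cut vertex. No other vertex is a cut vertex either.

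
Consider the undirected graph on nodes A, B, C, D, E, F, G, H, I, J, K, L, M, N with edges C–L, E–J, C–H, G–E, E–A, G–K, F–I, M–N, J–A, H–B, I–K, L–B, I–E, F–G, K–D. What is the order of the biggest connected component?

8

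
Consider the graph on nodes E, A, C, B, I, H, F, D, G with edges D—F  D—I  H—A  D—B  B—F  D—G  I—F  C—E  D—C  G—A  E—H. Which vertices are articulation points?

Removing D increases the component count from 1 to 2, so D is a cut vertex.
By contrast removing B leaves 1 component; it is not a cut vertex. No other vertex is a cut vertex either.

D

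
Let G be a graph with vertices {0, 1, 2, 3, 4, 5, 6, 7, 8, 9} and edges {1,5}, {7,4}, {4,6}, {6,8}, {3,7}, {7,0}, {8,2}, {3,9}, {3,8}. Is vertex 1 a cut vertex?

Deleting 1 leaves 2 components (was 2), so 1 is not a cut vertex.

No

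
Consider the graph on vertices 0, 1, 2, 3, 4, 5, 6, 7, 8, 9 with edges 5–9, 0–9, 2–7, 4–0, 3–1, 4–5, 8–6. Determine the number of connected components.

4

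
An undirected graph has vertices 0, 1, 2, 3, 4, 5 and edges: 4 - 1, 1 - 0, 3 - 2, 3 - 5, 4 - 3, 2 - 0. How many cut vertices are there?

Removing 3 increases the component count from 1 to 2, so 3 is a cut vertex.
By contrast removing 1 leaves 1 component; it is not a cut vertex. No other vertex is a cut vertex either.

1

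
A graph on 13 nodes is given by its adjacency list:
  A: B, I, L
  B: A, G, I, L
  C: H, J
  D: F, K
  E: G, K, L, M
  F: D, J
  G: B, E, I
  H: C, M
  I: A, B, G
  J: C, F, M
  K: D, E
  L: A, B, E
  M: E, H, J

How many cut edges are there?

0

The edges on the cycle G-I-B-G are not bridges since each lies on that cycle.
Every edge lies on some cycle, so there are no bridges.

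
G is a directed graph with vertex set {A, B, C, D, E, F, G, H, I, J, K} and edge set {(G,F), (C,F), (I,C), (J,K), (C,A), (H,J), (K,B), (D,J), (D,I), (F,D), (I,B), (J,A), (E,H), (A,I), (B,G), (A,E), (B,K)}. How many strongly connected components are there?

1

{A, B, C, D, E, F, G, H, I, J, K} are all mutually reachable — one SCC of size 11.
That gives 1 strongly connected component.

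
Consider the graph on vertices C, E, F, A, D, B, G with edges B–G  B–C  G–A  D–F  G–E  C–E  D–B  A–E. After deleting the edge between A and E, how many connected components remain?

1

A and E are still connected via A-G-E, so the component count stays at 1.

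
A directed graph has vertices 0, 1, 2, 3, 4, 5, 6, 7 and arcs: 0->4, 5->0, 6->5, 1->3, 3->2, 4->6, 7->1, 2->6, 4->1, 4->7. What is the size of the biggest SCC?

8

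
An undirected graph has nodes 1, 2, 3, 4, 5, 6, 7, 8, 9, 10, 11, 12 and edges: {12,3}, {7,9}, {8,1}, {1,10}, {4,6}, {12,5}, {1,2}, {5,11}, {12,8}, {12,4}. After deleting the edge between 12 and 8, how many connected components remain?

3

Before removal there are 2 components.
12—8 is a bridge — removing it separates 12's side from 8's side.
After removal: 3 components.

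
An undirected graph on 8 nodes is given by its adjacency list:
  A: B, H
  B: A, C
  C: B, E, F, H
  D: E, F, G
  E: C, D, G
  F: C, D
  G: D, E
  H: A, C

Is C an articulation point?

Yes

Deleting C raises the number of components from 1 to 2, so C is a cut vertex.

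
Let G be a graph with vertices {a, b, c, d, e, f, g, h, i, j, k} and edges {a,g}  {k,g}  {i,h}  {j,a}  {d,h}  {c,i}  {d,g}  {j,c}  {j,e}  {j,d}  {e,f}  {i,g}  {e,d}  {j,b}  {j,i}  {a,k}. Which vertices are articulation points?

Removing e increases the component count from 1 to 2, so e is a cut vertex.
Removing j increases the component count from 1 to 2, so j is a cut vertex.
By contrast removing i leaves 1 component; it is not a cut vertex. No other vertex is a cut vertex either.

e, j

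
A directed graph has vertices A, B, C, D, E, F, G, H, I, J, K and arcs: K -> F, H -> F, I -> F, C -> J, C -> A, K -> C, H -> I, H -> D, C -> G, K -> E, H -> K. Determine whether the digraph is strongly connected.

No

There is no directed path from E to K, so the graph is not strongly connected.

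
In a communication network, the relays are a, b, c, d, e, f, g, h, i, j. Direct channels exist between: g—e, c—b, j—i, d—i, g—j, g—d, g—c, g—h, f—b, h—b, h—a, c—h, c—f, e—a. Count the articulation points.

Removing g increases the component count from 1 to 2, so g is a cut vertex.
By contrast removing d leaves 1 component; it is not a cut vertex. No other vertex is a cut vertex either.

1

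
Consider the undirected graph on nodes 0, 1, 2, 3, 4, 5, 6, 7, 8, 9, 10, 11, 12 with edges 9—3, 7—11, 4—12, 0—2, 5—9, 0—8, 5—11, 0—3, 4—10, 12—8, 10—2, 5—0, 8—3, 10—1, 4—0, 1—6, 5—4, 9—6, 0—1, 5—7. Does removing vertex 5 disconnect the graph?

Deleting 5 raises the number of components from 1 to 2, so 5 is a cut vertex.

Yes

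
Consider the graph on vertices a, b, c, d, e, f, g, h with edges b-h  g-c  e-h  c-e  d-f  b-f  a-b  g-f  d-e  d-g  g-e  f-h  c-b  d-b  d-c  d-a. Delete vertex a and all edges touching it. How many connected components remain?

1

With a gone, the remaining components are: {b, c, d, e, f, g, h}.
That is 1 component.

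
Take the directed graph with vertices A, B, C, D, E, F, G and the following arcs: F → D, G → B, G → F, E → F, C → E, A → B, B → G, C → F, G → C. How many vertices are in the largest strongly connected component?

2

{B, G} are all mutually reachable — one SCC of size 2.
{A} is an SCC by itself.
{D} is an SCC by itself.
{F} is an SCC by itself.
{E} is an SCC by itself.
(and 1 more singleton SCC)
The largest has 2 vertices.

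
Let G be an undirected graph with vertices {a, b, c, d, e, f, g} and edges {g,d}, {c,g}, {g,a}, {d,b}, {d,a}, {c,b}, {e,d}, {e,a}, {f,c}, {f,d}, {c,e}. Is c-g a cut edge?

After removing c-g, the path c-f-d-g still connects them, so the edge is not a bridge.

No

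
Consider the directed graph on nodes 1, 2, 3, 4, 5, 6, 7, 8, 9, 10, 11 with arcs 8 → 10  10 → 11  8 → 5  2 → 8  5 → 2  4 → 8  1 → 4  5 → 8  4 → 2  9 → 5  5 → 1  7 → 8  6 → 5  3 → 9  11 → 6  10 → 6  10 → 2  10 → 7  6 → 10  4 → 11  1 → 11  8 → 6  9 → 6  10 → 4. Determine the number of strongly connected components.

3

{1, 2, 4, 5, 6, 7, 8, 10, 11} are all mutually reachable — one SCC of size 9.
{3} is an SCC by itself.
{9} is an SCC by itself.
That gives 3 strongly connected components.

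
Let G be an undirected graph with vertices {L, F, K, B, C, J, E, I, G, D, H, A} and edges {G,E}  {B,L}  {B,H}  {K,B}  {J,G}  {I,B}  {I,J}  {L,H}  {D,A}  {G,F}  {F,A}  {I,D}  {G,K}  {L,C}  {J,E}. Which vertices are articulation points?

B, L

Removing B increases the component count from 1 to 2, so B is a cut vertex.
Removing L increases the component count from 1 to 2, so L is a cut vertex.
By contrast removing D leaves 1 component; it is not a cut vertex. No other vertex is a cut vertex either.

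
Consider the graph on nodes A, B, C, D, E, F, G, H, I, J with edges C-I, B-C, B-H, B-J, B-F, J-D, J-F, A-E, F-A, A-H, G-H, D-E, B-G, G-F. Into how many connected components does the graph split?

Starting from A we can reach A, B, C, D, E, F, G, H, I, J. That is one component of size 10.
Total: 1 component.

1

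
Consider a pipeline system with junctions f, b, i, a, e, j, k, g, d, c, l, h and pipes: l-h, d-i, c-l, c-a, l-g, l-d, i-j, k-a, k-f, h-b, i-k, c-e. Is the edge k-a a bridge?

No

After removing k-a, the path k-i-d-l-c-a still connects them, so the edge is not a bridge.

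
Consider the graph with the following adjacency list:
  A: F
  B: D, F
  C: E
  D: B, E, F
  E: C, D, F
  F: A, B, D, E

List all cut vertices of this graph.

E, F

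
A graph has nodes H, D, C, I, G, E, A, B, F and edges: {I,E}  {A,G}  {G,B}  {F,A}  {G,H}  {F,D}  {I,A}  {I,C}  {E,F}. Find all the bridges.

A-G, B-G, C-I, D-F, G-H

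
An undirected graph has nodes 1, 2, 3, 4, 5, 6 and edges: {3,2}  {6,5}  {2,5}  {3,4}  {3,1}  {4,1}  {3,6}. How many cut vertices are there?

1

Removing 3 increases the component count from 1 to 2, so 3 is a cut vertex.
By contrast removing 4 leaves 1 component; it is not a cut vertex. No other vertex is a cut vertex either.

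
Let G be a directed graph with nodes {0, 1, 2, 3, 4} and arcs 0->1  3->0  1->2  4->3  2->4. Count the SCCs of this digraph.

{0, 1, 2, 3, 4} are all mutually reachable — one SCC of size 5.
That gives 1 strongly connected component.

1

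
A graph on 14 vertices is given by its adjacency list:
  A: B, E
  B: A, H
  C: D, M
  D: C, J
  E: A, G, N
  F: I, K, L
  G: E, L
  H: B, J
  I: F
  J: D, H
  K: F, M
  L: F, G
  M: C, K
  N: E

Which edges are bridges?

The edges on the cycle H-J-D-C-M-K-F-L-G-E-A-B-H are not bridges since each lies on that cycle.
But removing I-F disconnects I from F; removing E-N disconnects E from N — these are bridges.

E-N, F-I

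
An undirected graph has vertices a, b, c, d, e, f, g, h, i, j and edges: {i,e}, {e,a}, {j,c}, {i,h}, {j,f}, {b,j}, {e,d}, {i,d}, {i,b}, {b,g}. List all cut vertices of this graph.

b, e, i, j

Removing b increases the component count from 1 to 3, so b is a cut vertex.
Removing e increases the component count from 1 to 2, so e is a cut vertex.
Removing i increases the component count from 1 to 3, so i is a cut vertex.
Likewise j is a cut vertex.
By contrast removing a leaves 1 component; it is not a cut vertex. No other vertex is a cut vertex either.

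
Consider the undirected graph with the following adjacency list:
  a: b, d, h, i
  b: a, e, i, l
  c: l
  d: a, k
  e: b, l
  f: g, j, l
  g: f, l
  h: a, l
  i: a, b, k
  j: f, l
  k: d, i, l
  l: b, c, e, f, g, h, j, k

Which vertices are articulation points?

l

Removing l increases the component count from 1 to 3, so l is a cut vertex.
By contrast removing d leaves 1 component; it is not a cut vertex. No other vertex is a cut vertex either.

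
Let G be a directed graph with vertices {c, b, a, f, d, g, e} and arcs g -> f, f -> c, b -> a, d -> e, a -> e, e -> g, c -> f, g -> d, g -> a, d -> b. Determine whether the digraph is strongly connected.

There is no directed path from c to a, so the graph is not strongly connected.

No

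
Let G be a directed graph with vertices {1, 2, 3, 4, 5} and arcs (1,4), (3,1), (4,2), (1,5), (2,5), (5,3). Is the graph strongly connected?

Yes

From 5 we can reach every vertex (1, 2, 3, 4, 5), and every vertex can reach 5 (1, 2, 3, 4, 5). So the whole graph is one strongly connected component.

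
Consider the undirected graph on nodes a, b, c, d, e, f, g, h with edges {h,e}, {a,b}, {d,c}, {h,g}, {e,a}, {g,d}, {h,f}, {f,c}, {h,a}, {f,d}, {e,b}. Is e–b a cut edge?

No

After removing e–b, the path e-a-b still connects them, so the edge is not a bridge.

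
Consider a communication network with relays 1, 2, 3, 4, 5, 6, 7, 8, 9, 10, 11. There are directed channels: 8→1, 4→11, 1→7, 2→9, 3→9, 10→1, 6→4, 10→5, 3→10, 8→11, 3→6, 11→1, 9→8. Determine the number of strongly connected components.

11

{8} is an SCC by itself.
{1} is an SCC by itself.
{11} is an SCC by itself.
{10} is an SCC by itself.
{7} is an SCC by itself.
(and 6 more singleton SCCs)
That gives 11 strongly connected components.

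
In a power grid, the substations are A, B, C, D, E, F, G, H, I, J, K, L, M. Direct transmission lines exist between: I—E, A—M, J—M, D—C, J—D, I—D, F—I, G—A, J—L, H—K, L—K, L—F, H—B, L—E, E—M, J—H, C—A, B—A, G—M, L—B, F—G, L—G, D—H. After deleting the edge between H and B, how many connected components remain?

1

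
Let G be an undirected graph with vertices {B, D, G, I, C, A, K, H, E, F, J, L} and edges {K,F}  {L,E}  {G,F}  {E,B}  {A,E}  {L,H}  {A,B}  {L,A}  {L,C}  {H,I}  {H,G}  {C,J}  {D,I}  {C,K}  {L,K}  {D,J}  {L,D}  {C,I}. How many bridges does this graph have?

0

The edges on the cycle L-C-J-D-L are not bridges since each lies on that cycle.
Every edge lies on some cycle, so there are no bridges.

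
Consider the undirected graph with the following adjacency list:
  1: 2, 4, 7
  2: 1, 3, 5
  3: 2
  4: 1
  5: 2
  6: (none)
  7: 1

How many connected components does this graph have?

2

6 is isolated — a component by itself.
Starting from 1 we can reach 1, 2, 3, 4, 5, 7. That is one component of size 6.
Total: 2 components.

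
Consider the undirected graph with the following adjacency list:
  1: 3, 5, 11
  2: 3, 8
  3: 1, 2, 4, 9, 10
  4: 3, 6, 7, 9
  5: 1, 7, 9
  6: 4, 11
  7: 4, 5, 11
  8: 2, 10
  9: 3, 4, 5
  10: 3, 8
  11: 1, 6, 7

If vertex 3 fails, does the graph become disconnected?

Deleting 3 raises the number of components from 1 to 2, so 3 is a cut vertex.

Yes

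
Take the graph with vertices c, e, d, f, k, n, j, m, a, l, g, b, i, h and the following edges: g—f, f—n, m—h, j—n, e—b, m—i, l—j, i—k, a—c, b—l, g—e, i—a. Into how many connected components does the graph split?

3

d is isolated — a component by itself.
Starting from a we can reach a, c, h, i, k, m. That is one component of size 6.
Starting from b we can reach b, e, f, g, j, l, n. That is one component of size 7.
Total: 3 components.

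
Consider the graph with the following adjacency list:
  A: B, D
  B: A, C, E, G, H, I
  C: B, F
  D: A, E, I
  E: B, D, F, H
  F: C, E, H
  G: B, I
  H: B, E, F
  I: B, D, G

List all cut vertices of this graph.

Removing H, for instance, still leaves 1 component. No single vertex removal increases the component count — the graph has no articulation points.

none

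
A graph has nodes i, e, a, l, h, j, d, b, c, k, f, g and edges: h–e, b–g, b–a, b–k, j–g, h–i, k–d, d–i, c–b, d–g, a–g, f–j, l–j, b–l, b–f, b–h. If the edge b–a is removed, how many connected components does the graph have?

b and a are still connected via b-g-a, so the component count stays at 1.

1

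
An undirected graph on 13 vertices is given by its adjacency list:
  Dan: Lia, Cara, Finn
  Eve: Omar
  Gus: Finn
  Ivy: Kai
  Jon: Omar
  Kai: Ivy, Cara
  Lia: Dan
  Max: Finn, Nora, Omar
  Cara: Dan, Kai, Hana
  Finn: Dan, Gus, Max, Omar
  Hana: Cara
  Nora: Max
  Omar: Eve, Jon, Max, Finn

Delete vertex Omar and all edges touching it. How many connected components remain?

With Omar gone, the remaining components are: {Eve}; {Jon}; {Dan, Gus, Ivy, Kai, Lia, Max, Cara, Finn, Hana, Nora}.
That is 3 components.

3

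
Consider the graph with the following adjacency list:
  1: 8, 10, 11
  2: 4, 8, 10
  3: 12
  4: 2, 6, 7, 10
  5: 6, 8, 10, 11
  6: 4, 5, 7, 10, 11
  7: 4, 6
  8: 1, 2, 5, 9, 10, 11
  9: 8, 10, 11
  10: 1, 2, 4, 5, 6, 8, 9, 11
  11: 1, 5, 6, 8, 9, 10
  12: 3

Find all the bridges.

12-3

The edges on the cycle 10-11-6-5-10 are not bridges since each lies on that cycle.
But removing 12-3 disconnects 12 from 3 — this is a bridge.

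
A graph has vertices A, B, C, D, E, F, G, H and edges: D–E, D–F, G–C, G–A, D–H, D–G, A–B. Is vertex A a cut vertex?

Yes

Deleting A raises the number of components from 1 to 2, so A is a cut vertex.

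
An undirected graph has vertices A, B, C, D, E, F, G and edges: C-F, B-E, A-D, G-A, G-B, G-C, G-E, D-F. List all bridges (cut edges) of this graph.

The edges on the cycle G-B-E-G are not bridges since each lies on that cycle.
Every edge lies on some cycle, so there are no bridges.

none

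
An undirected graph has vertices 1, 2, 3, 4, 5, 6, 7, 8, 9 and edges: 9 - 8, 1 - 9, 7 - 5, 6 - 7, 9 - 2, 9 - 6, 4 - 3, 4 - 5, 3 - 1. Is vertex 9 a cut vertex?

Deleting 9 raises the number of components from 1 to 3, so 9 is a cut vertex.

Yes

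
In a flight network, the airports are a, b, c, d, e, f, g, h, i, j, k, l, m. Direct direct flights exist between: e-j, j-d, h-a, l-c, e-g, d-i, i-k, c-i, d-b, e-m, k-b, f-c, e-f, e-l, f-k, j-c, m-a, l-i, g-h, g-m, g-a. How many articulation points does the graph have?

1

Removing e increases the component count from 1 to 2, so e is a cut vertex.
By contrast removing j leaves 1 component; it is not a cut vertex. No other vertex is a cut vertex either.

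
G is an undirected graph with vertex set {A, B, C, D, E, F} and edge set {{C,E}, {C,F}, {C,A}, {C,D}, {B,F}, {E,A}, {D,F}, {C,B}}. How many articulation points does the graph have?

Removing C increases the component count from 1 to 2, so C is a cut vertex.
By contrast removing B leaves 1 component; it is not a cut vertex. No other vertex is a cut vertex either.

1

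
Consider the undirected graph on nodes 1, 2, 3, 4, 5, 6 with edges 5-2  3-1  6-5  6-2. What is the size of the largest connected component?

3

4 is isolated — a component by itself.
Starting from 1 we can reach 1, 3. That is one component of size 2.
Starting from 2 we can reach 2, 5, 6. That is one component of size 3.
The largest has 3 vertices.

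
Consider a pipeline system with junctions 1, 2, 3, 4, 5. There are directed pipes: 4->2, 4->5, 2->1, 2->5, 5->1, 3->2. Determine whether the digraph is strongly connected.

There is no directed path from 4 to 3, so the graph is not strongly connected.

No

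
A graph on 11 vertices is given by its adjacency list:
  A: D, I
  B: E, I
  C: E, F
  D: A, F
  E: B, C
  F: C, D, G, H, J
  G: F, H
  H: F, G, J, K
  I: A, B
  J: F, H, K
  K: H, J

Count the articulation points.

1

Removing F increases the component count from 1 to 2, so F is a cut vertex.
By contrast removing C leaves 1 component; it is not a cut vertex. No other vertex is a cut vertex either.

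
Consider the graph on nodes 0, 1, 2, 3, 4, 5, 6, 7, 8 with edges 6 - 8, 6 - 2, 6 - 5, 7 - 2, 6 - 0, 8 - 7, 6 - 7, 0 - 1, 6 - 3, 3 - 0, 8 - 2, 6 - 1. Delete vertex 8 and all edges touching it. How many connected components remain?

With 8 gone, the remaining components are: {4}; {0, 1, 2, 3, 5, 6, 7}.
That is 2 components.

2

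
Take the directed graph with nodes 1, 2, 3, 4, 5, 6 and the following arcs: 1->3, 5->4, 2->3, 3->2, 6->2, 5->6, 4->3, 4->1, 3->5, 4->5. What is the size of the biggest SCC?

{1, 2, 3, 4, 5, 6} are all mutually reachable — one SCC of size 6.
The largest has 6 vertices.

6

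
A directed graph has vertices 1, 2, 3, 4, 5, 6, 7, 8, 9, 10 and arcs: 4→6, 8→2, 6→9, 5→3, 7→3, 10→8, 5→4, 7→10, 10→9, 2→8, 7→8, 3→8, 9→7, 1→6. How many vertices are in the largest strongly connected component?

3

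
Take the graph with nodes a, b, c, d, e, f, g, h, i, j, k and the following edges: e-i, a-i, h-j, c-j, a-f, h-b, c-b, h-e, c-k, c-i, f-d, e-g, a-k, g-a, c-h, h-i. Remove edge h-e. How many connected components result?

1

h and e are still connected via h-i-e, so the component count stays at 1.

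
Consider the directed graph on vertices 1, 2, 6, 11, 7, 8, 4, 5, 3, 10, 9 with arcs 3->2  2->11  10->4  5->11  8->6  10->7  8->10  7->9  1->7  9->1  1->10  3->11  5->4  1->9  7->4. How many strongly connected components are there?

{1, 7, 9, 10} are all mutually reachable — one SCC of size 4.
{11} is an SCC by itself.
{8} is an SCC by itself.
{5} is an SCC by itself.
{4} is an SCC by itself.
(and 3 more singleton SCCs)
That gives 8 strongly connected components.

8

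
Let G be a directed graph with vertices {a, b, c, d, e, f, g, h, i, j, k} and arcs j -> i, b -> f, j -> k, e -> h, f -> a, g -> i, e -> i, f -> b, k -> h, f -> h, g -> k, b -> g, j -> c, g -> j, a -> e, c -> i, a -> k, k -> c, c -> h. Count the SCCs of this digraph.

10

{b, f} are all mutually reachable — one SCC of size 2.
{k} is an SCC by itself.
{d} is an SCC by itself.
{e} is an SCC by itself.
{g} is an SCC by itself.
(and 5 more singleton SCCs)
That gives 10 strongly connected components.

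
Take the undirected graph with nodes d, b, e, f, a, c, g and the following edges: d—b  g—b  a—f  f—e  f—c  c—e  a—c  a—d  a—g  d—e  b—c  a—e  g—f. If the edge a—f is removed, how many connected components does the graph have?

a and f are still connected via a-g-f, so the component count stays at 1.

1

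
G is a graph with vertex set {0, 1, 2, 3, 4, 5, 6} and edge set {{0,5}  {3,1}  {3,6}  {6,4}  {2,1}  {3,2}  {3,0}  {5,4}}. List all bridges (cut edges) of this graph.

none

The edges on the cycle 3-2-1-3 are not bridges since each lies on that cycle.
Every edge lies on some cycle, so there are no bridges.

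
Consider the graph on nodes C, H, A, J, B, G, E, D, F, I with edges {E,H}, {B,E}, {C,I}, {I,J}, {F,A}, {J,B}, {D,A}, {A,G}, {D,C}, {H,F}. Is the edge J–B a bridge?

No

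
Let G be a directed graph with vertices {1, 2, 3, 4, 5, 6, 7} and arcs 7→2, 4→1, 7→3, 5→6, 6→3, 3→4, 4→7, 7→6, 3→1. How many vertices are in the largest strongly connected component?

4

{3, 4, 6, 7} are all mutually reachable — one SCC of size 4.
{1} is an SCC by itself.
{5} is an SCC by itself.
{2} is an SCC by itself.
The largest has 4 vertices.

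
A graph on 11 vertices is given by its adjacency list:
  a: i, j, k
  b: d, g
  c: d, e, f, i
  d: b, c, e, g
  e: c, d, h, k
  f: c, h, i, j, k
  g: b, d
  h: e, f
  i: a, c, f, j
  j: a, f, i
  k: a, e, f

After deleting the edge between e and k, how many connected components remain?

e and k are still connected via e-c-f-k, so the component count stays at 1.

1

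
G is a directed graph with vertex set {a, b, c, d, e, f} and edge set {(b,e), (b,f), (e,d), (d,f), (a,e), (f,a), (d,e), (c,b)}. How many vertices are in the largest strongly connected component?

4

{a, d, e, f} are all mutually reachable — one SCC of size 4.
{b} is an SCC by itself.
{c} is an SCC by itself.
The largest has 4 vertices.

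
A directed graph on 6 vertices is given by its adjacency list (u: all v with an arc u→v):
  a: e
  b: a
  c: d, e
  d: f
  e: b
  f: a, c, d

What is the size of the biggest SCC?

{c, d, f} are all mutually reachable — one SCC of size 3.
{a, b, e} are all mutually reachable — one SCC of size 3.
The largest has 3 vertices.

3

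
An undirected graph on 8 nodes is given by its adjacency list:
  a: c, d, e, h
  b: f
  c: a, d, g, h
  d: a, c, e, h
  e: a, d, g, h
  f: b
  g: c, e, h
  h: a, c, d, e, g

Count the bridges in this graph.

The edges on the cycle g-c-a-e-d-h-g are not bridges since each lies on that cycle.
But removing f-b disconnects f from b — this is a bridge.

1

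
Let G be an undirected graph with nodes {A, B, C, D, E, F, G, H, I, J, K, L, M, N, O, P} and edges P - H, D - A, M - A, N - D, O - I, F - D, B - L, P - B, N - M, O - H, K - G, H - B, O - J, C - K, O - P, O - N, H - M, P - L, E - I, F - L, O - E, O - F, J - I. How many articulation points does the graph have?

2

Removing K increases the component count from 2 to 3, so K is a cut vertex.
Removing O increases the component count from 2 to 3, so O is a cut vertex.
By contrast removing B leaves 2 components; it is not a cut vertex. No other vertex is a cut vertex either.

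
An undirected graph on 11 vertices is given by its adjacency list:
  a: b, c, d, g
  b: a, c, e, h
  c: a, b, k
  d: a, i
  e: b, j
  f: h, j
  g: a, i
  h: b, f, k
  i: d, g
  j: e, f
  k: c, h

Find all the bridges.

The edges on the cycle a-d-i-g-a are not bridges since each lies on that cycle.
Every edge lies on some cycle, so there are no bridges.

none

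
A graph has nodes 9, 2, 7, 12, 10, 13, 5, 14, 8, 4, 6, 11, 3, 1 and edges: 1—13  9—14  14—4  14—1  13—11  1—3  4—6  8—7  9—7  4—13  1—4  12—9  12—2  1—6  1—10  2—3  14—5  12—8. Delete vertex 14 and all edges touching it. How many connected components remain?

With 14 gone, the remaining components are: {5}; {1, 2, 3, 4, 6, 7, 8, 9, 10, 11, 12, 13}.
That is 2 components.

2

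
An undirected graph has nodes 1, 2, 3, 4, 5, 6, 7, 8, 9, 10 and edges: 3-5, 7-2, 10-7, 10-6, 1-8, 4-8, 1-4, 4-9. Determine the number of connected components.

Starting from 3 we can reach 3, 5. That is one component of size 2.
Starting from 1 we can reach 1, 4, 8, 9. That is one component of size 4.
Starting from 2 we can reach 2, 6, 7, 10. That is one component of size 4.
Total: 3 components.

3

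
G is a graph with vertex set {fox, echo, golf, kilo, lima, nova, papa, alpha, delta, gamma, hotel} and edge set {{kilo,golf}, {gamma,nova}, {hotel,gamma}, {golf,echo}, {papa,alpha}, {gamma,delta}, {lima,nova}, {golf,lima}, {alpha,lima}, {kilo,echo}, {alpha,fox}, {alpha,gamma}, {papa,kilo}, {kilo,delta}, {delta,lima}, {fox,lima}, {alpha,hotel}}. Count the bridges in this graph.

The edges on the cycle papa-alpha-hotel-gamma-delta-lima-golf-kilo-papa are not bridges since each lies on that cycle.
Every edge lies on some cycle, so there are no bridges.

0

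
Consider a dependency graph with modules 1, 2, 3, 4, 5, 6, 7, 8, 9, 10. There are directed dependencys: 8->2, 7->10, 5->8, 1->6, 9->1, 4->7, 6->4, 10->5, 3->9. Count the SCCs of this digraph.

{2} is an SCC by itself.
{9} is an SCC by itself.
{8} is an SCC by itself.
{4} is an SCC by itself.
{5} is an SCC by itself.
(and 5 more singleton SCCs)
That gives 10 strongly connected components.

10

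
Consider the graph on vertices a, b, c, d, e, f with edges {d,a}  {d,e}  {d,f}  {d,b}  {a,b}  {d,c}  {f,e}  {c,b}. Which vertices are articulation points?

d

Removing d increases the component count from 1 to 2, so d is a cut vertex.
By contrast removing c leaves 1 component; it is not a cut vertex. No other vertex is a cut vertex either.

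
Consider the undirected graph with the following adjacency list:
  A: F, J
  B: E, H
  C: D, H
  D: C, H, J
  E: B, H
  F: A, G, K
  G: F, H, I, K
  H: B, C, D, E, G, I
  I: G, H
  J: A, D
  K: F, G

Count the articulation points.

1

Removing H increases the component count from 1 to 2, so H is a cut vertex.
By contrast removing D leaves 1 component; it is not a cut vertex. No other vertex is a cut vertex either.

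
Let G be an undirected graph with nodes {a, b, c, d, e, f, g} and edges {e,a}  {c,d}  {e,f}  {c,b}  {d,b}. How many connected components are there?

3

g is isolated — a component by itself.
Starting from a we can reach a, e, f. That is one component of size 3.
Starting from b we can reach b, c, d. That is one component of size 3.
Total: 3 components.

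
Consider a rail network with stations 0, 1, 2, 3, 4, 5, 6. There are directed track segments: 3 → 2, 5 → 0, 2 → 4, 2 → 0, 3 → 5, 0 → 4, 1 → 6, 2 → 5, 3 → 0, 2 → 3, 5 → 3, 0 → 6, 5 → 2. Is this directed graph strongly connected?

No

There is no directed path from 6 to 1, so the graph is not strongly connected.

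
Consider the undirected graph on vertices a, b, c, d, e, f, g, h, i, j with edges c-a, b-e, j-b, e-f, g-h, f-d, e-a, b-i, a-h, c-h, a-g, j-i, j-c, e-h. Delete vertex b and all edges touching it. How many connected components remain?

1

With b gone, the remaining components are: {a, c, d, e, f, g, h, i, j}.
That is 1 component.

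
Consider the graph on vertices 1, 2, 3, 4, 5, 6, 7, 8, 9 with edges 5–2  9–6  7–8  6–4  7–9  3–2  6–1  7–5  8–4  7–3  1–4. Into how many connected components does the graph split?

Starting from 1 we can reach 1, 2, 3, 4, 5, 6, 7, 8, 9. That is one component of size 9.
Total: 1 component.

1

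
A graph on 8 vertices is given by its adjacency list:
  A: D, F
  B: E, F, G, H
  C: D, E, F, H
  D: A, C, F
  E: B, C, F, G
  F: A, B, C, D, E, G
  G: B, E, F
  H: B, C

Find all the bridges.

none

The edges on the cycle F-G-E-F are not bridges since each lies on that cycle.
Every edge lies on some cycle, so there are no bridges.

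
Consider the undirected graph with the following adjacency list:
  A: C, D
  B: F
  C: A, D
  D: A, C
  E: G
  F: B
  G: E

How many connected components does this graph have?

Starting from B we can reach B, F. That is one component of size 2.
Starting from E we can reach E, G. That is one component of size 2.
Starting from A we can reach A, C, D. That is one component of size 3.
Total: 3 components.

3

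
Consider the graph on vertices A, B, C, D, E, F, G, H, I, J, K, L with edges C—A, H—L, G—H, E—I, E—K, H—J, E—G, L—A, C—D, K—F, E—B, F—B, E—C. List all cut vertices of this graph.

Removing C increases the component count from 1 to 2, so C is a cut vertex.
Removing E increases the component count from 1 to 3, so E is a cut vertex.
Removing H increases the component count from 1 to 2, so H is a cut vertex.
By contrast removing B leaves 1 component; it is not a cut vertex. No other vertex is a cut vertex either.

C, E, H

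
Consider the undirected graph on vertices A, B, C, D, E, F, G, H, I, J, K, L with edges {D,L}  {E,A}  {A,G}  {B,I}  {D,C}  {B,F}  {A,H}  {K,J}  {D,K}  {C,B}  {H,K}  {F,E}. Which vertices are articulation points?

A, B, D, K

Removing A increases the component count from 1 to 2, so A is a cut vertex.
Removing B increases the component count from 1 to 2, so B is a cut vertex.
Removing D increases the component count from 1 to 2, so D is a cut vertex.
Likewise K is a cut vertex.
By contrast removing E leaves 1 component; it is not a cut vertex. No other vertex is a cut vertex either.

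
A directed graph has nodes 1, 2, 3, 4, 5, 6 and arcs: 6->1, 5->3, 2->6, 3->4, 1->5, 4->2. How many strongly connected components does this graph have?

1

{1, 2, 3, 4, 5, 6} are all mutually reachable — one SCC of size 6.
That gives 1 strongly connected component.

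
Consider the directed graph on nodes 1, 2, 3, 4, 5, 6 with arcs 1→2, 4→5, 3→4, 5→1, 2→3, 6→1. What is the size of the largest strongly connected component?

5

{1, 2, 3, 4, 5} are all mutually reachable — one SCC of size 5.
{6} is an SCC by itself.
The largest has 5 vertices.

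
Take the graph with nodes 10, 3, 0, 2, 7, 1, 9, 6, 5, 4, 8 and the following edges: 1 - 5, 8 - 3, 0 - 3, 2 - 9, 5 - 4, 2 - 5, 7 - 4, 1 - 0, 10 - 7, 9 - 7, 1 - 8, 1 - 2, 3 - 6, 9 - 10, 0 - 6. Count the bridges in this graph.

The edges on the cycle 9-10-7-9 are not bridges since each lies on that cycle.
Every edge lies on some cycle, so there are no bridges.

0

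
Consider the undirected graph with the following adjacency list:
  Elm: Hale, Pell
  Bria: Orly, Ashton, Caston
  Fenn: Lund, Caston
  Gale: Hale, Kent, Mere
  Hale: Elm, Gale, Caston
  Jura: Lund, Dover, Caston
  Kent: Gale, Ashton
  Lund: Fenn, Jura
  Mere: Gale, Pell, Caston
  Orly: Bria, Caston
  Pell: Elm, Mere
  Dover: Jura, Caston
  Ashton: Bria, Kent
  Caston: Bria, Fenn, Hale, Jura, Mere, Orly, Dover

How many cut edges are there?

0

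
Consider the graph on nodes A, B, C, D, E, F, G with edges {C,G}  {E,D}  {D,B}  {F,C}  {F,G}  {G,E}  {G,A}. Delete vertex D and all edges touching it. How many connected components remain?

2

With D gone, the remaining components are: {B}; {A, C, E, F, G}.
That is 2 components.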